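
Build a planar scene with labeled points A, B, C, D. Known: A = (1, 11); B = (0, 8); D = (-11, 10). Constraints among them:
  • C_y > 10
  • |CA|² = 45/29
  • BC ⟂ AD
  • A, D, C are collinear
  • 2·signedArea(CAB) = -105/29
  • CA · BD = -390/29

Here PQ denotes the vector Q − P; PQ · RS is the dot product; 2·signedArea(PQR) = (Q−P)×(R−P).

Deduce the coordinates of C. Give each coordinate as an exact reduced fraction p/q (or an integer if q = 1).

1. C_x = -7/29  [A, D, C are collinear ∩ BC ⟂ AD]
2. C_y = 316/29  [A, D, C are collinear ∩ BC ⟂ AD]
   → C = (-7/29, 316/29)

C = (-7/29, 316/29)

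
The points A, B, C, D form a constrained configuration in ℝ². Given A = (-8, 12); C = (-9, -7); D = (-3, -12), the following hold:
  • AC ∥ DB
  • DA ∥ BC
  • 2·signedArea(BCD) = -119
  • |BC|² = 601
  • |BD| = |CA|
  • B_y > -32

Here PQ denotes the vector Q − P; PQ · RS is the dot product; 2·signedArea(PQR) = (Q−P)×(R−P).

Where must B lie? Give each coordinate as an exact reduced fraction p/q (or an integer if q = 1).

B = (-4, -31)

1. B_x = -4  [DA ∥ BC ∩ AC ∥ DB]
2. B_y = -31  [DA ∥ BC ∩ AC ∥ DB]
   → B = (-4, -31)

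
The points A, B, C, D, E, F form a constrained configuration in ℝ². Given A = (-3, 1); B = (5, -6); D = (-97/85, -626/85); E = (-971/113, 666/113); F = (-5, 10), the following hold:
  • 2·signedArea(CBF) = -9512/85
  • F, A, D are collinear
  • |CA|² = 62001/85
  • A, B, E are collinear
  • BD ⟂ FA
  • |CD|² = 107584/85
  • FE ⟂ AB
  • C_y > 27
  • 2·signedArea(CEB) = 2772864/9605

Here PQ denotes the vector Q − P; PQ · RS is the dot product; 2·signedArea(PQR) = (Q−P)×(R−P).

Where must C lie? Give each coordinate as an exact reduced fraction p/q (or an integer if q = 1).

C = (-753/85, 2326/85)

1. C_x = -753/85  [2·signedArea(CBF) = -9512/85 ∩ 2·signedArea(CEB) = 2772864/9605]
2. C_y = 2326/85  [2·signedArea(CBF) = -9512/85 ∩ 2·signedArea(CEB) = 2772864/9605]
   → C = (-753/85, 2326/85)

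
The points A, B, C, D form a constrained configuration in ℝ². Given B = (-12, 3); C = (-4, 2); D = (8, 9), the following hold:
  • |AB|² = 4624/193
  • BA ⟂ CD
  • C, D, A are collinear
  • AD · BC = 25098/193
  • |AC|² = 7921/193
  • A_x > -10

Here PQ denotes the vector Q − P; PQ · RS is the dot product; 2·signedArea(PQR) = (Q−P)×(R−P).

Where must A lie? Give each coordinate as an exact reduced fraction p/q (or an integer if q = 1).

A = (-1840/193, -237/193)

1. A_x = -1840/193  [C, D, A are collinear ∩ BA ⟂ CD]
2. A_y = -237/193  [C, D, A are collinear ∩ BA ⟂ CD]
   → A = (-1840/193, -237/193)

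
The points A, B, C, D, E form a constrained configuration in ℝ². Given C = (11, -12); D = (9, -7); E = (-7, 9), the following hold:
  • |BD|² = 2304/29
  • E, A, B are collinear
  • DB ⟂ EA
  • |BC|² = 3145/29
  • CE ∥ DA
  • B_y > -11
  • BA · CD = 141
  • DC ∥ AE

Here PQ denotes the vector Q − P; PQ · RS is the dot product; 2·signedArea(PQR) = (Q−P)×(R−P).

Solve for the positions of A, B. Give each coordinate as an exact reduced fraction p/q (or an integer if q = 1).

1. A_x = -9  [DC ∥ AE ∩ CE ∥ DA]
2. A_y = 14  [DC ∥ AE ∩ CE ∥ DA]
   → A = (-9, 14)
3. B_x = 21/29  [E, A, B are collinear ∩ DB ⟂ EA]
4. B_y = -299/29  [E, A, B are collinear ∩ DB ⟂ EA]
   → B = (21/29, -299/29)

A = (-9, 14)
B = (21/29, -299/29)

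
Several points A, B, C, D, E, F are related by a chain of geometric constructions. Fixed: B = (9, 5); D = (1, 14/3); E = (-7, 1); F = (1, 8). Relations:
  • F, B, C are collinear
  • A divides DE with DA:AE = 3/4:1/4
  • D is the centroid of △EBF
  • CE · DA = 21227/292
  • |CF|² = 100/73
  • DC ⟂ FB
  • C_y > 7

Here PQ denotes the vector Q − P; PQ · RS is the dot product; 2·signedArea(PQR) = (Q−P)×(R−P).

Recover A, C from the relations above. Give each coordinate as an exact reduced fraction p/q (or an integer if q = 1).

A = (-5, 23/12)
C = (153/73, 554/73)

1. A_x = -5  [A divides DE with DA:AE = 3/4:1/4]
2. A_y = 23/12  [A divides DE with DA:AE = 3/4:1/4]
   → A = (-5, 23/12)
3. C_x = 153/73  [F, B, C are collinear ∩ DC ⟂ FB]
4. C_y = 554/73  [F, B, C are collinear ∩ DC ⟂ FB]
   → C = (153/73, 554/73)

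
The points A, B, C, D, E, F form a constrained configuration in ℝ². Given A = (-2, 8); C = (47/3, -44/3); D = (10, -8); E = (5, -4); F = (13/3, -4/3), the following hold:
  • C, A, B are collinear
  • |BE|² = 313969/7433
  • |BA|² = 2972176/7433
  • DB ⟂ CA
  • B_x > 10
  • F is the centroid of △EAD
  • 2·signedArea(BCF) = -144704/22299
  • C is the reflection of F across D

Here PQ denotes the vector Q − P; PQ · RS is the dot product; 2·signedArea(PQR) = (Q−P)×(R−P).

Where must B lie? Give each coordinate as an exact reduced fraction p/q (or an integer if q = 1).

1. B_x = 76506/7433  [C, A, B are collinear ∩ DB ⟂ CA]
2. B_y = -57768/7433  [C, A, B are collinear ∩ DB ⟂ CA]
   → B = (76506/7433, -57768/7433)

B = (76506/7433, -57768/7433)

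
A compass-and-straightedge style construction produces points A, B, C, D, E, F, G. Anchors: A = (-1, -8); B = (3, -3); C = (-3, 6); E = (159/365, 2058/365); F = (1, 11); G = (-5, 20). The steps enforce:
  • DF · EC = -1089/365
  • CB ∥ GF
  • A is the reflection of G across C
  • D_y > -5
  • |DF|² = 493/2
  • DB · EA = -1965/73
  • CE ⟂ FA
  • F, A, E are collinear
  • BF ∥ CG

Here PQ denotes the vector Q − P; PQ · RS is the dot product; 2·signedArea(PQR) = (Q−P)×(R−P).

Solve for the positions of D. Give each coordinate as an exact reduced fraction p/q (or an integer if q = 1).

1. D_x = -3/2  [DB · EA = -1965/73 ∩ DF · EC = -1089/365]
2. D_y = -9/2  [DB · EA = -1965/73 ∩ DF · EC = -1089/365]
   → D = (-3/2, -9/2)

D = (-3/2, -9/2)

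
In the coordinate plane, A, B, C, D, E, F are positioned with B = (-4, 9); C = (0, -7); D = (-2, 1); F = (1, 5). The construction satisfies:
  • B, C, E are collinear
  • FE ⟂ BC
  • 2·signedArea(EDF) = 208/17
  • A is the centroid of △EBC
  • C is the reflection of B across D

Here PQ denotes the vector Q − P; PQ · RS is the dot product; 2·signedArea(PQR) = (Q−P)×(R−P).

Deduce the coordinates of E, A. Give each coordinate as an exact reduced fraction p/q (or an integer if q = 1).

A = (-115/51, 103/51)
E = (-47/17, 69/17)

1. E_x = -47/17  [B, C, E are collinear ∩ FE ⟂ BC]
2. E_y = 69/17  [B, C, E are collinear ∩ FE ⟂ BC]
   → E = (-47/17, 69/17)
3. A_x = -115/51  [A is the centroid of △EBC]
4. A_y = 103/51  [A is the centroid of △EBC]
   → A = (-115/51, 103/51)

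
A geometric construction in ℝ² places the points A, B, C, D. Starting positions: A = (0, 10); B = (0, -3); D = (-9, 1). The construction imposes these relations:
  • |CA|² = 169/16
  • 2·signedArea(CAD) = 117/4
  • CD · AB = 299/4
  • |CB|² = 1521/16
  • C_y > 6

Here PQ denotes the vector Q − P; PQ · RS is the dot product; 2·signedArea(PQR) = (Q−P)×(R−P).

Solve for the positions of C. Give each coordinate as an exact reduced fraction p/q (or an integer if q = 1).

C = (0, 27/4)

1. C_x = 0  [2·signedArea(CAD) = 117/4 ∩ CD · AB = 299/4]
2. C_y = 27/4  [2·signedArea(CAD) = 117/4 ∩ CD · AB = 299/4]
   → C = (0, 27/4)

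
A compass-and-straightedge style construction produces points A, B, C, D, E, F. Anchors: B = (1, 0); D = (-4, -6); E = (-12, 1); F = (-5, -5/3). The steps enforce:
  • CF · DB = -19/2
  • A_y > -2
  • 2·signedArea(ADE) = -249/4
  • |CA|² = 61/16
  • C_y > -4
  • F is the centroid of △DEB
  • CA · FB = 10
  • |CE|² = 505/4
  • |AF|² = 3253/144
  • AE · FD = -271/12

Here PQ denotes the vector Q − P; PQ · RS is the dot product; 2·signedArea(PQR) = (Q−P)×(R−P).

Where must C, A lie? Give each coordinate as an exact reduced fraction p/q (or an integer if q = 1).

1. A_x = -1/4  [2·signedArea(ADE) = -249/4 ∩ AE · FD = -271/12]
2. A_y = -3/2  [2·signedArea(ADE) = -249/4 ∩ AE · FD = -271/12]
   → A = (-1/4, -3/2)
3. C_x = -3/2  [CF · DB = -19/2 ∩ CA · FB = 10]
4. C_y = -3  [CF · DB = -19/2 ∩ CA · FB = 10]
   → C = (-3/2, -3)

A = (-1/4, -3/2)
C = (-3/2, -3)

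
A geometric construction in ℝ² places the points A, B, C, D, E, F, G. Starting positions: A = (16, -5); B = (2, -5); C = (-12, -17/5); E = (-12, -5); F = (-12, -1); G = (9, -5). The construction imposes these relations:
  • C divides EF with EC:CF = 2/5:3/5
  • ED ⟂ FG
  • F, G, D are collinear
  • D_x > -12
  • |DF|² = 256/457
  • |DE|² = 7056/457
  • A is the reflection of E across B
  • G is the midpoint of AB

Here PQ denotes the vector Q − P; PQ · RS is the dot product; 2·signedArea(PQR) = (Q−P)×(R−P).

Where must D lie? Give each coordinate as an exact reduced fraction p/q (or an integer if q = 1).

1. D_x = -5148/457  [F, G, D are collinear ∩ ED ⟂ FG]
2. D_y = -521/457  [F, G, D are collinear ∩ ED ⟂ FG]
   → D = (-5148/457, -521/457)

D = (-5148/457, -521/457)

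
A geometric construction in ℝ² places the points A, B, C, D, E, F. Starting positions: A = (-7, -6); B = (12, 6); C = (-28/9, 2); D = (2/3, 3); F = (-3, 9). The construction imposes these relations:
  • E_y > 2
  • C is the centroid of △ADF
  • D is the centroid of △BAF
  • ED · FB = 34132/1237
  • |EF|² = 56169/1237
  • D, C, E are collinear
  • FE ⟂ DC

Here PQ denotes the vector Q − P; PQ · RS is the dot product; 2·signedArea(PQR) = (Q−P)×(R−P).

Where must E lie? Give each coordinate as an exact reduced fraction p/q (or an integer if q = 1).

1. E_x = -1578/1237  [D, C, E are collinear ∩ FE ⟂ DC]
2. E_y = 3075/1237  [D, C, E are collinear ∩ FE ⟂ DC]
   → E = (-1578/1237, 3075/1237)

E = (-1578/1237, 3075/1237)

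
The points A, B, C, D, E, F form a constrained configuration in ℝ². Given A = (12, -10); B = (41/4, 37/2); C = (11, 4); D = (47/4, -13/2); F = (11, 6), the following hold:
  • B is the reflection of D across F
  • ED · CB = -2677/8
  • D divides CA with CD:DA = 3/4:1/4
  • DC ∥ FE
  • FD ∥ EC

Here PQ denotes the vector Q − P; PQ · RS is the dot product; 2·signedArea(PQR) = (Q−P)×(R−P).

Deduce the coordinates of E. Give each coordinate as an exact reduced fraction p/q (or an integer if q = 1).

E = (41/4, 33/2)

1. E_x = 41/4  [FD ∥ EC ∩ DC ∥ FE]
2. E_y = 33/2  [FD ∥ EC ∩ DC ∥ FE]
   → E = (41/4, 33/2)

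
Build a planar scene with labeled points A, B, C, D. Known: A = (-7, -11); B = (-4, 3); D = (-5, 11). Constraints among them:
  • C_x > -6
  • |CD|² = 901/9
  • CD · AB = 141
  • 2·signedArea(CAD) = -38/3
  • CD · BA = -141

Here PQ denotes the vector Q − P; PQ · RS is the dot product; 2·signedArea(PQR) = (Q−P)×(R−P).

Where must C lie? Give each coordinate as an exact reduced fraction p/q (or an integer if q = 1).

C = (-16/3, 1)

1. C_x = -16/3  [CD · AB = 141 ∩ 2·signedArea(CAD) = -38/3]
2. C_y = 1  [CD · AB = 141 ∩ 2·signedArea(CAD) = -38/3]
   → C = (-16/3, 1)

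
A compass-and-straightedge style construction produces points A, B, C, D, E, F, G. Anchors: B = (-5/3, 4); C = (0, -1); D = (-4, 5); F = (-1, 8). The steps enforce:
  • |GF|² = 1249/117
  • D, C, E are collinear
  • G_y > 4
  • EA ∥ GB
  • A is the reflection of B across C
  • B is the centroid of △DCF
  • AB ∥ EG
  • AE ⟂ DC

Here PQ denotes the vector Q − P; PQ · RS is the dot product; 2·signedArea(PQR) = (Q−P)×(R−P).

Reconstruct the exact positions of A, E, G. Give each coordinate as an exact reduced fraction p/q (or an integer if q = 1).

1. A_x = 5/3  [A is the reflection of B across C]
2. A_y = -6  [A is the reflection of B across C]
   → A = (5/3, -6)
3. E_x = 110/39  [D, C, E are collinear ∩ AE ⟂ DC]
4. E_y = -68/13  [D, C, E are collinear ∩ AE ⟂ DC]
   → E = (110/39, -68/13)
5. G_x = -20/39  [EA ∥ GB ∩ AB ∥ EG]
6. G_y = 62/13  [EA ∥ GB ∩ AB ∥ EG]
   → G = (-20/39, 62/13)

A = (5/3, -6)
E = (110/39, -68/13)
G = (-20/39, 62/13)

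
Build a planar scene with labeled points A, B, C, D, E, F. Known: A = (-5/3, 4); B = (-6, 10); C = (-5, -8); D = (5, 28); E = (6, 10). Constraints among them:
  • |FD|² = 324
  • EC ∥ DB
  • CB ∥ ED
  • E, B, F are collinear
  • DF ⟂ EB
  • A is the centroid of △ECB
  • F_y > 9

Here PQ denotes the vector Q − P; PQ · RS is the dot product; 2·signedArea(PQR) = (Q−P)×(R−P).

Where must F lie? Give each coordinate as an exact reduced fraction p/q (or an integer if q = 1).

F = (5, 10)

1. F_x = 5  [E, B, F are collinear ∩ DF ⟂ EB]
2. F_y = 10  [E, B, F are collinear ∩ DF ⟂ EB]
   → F = (5, 10)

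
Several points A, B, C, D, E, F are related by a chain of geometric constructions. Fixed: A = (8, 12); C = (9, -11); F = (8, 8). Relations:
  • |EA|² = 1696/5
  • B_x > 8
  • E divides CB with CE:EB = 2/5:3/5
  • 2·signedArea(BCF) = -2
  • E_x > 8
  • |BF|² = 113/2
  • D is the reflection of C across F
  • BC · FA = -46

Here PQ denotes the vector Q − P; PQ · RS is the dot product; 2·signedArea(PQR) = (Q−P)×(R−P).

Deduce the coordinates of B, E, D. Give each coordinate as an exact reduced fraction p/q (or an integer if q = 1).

1. B_x = 17/2  [2·signedArea(BCF) = -2 ∩ BC · FA = -46]
2. B_y = 1/2  [2·signedArea(BCF) = -2 ∩ BC · FA = -46]
   → B = (17/2, 1/2)
3. E_x = 44/5  [E divides CB with CE:EB = 2/5:3/5]
4. E_y = -32/5  [E divides CB with CE:EB = 2/5:3/5]
   → E = (44/5, -32/5)
5. D_x = 7  [D is the reflection of C across F]
6. D_y = 27  [D is the reflection of C across F]
   → D = (7, 27)

B = (17/2, 1/2)
D = (7, 27)
E = (44/5, -32/5)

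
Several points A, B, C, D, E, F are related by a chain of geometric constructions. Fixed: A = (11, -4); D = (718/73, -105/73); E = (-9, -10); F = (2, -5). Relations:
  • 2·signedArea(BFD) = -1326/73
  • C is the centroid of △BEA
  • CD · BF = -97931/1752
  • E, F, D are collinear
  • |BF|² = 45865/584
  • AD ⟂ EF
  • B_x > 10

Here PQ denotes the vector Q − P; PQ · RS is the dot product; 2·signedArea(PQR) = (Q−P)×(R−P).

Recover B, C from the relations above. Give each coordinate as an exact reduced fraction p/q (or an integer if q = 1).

1. B_x = 3127/292  [line -260/73·x + 572/73·y + 4706/73 = 0 ∩ |BF|² = 45865/584]
2. B_y = -981/292  [line -260/73·x + 572/73·y + 4706/73 = 0 ∩ |BF|² = 45865/584]
   → B = (3127/292, -981/292)
3. C_x = 1237/292  [C is the centroid of △BEA]
4. C_y = -5069/876  [C is the centroid of △BEA]
   → C = (1237/292, -5069/876)

B = (3127/292, -981/292)
C = (1237/292, -5069/876)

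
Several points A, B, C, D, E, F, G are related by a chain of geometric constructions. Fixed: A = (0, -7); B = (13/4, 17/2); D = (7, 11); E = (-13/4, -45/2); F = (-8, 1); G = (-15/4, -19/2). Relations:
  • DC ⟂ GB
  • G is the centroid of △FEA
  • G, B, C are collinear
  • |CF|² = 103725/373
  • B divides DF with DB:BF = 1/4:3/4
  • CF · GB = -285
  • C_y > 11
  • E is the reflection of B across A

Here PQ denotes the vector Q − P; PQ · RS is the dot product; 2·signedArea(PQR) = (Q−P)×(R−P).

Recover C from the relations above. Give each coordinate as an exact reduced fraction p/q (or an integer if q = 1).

C = (1711/373, 4453/373)

1. C_x = 1711/373  [G, B, C are collinear ∩ DC ⟂ GB]
2. C_y = 4453/373  [G, B, C are collinear ∩ DC ⟂ GB]
   → C = (1711/373, 4453/373)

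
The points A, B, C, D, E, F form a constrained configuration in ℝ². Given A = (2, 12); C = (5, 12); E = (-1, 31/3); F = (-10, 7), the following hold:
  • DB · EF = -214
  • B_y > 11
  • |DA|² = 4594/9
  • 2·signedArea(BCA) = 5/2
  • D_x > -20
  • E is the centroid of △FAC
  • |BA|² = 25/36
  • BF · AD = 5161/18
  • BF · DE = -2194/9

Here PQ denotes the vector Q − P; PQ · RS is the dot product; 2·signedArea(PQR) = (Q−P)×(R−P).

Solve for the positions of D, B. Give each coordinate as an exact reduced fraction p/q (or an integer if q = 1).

B = (2, 67/6)
D = (-19, 11/3)

1. B_y = 67/6  [2·signedArea(BCA) = 5/2]
2. B_x = 2  [|BA|² = 25/36]
   → B = (2, 67/6)
3. D_x = -19  [DB · EF = -214 ∩ BF · DE = -2194/9]
4. D_y = 11/3  [DB · EF = -214 ∩ BF · DE = -2194/9]
   → D = (-19, 11/3)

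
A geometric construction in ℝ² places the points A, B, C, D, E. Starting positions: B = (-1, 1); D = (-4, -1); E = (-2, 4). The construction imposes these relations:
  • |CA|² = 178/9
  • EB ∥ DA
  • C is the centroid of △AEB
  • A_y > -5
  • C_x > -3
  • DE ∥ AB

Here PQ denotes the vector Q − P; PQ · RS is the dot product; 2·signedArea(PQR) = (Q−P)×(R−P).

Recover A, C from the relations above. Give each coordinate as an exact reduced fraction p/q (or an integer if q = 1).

1. A_x = -3  [DE ∥ AB ∩ EB ∥ DA]
2. A_y = -4  [DE ∥ AB ∩ EB ∥ DA]
   → A = (-3, -4)
3. C_x = -2  [C is the centroid of △AEB]
4. C_y = 1/3  [C is the centroid of △AEB]
   → C = (-2, 1/3)

A = (-3, -4)
C = (-2, 1/3)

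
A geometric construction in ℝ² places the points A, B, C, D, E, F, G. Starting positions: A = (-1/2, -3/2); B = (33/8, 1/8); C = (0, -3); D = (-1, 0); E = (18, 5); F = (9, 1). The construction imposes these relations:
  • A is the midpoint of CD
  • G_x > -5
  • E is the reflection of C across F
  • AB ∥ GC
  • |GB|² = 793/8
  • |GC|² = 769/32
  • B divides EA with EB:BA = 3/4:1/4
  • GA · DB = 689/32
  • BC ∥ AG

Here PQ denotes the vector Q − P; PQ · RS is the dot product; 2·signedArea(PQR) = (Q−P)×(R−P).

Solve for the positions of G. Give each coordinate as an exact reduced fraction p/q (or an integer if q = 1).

1. G_x = -37/8  [AB ∥ GC ∩ BC ∥ AG]
2. G_y = -37/8  [AB ∥ GC ∩ BC ∥ AG]
   → G = (-37/8, -37/8)

G = (-37/8, -37/8)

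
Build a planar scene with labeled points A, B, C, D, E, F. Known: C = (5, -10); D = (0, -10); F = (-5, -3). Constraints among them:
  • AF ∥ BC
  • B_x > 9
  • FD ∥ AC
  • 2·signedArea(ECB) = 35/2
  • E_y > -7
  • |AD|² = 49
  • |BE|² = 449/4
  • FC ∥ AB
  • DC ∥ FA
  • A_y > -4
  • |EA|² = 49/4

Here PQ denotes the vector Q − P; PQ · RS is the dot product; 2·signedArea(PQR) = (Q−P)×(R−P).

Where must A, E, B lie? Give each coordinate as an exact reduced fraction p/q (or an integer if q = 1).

A = (0, -3)
B = (10, -10)
E = (0, -13/2)

1. A_x = 0  [FD ∥ AC ∩ DC ∥ FA]
2. A_y = -3  [FD ∥ AC ∩ DC ∥ FA]
   → A = (0, -3)
3. B_x = 10  [AF ∥ BC ∩ FC ∥ AB]
4. B_y = -10  [AF ∥ BC ∩ FC ∥ AB]
   → B = (10, -10)
5. E_y = -13/2  [2·signedArea(ECB) = 35/2]
6. E_x = 0  [|EA|² = 49/4]
   → E = (0, -13/2)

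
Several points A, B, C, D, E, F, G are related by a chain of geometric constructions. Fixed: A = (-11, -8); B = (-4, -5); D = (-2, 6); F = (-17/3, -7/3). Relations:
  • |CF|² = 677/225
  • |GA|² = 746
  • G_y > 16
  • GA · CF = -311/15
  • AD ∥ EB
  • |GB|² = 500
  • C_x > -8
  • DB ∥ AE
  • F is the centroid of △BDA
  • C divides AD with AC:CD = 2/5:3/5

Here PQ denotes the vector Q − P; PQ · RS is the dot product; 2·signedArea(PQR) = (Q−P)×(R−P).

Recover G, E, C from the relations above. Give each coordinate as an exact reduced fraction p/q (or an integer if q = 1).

1. E_x = -13  [AD ∥ EB ∩ DB ∥ AE]
2. E_y = -19  [AD ∥ EB ∩ DB ∥ AE]
   → E = (-13, -19)
3. C_x = -37/5  [C divides AD with AC:CD = 2/5:3/5]
4. C_y = -12/5  [C divides AD with AC:CD = 2/5:3/5]
   → C = (-37/5, -12/5)
5. G_x = 0  [line -26/15·x + -1/15·y + 17/15 = 0 ∩ |GA|² = 746]
6. G_y = 17  [line -26/15·x + -1/15·y + 17/15 = 0 ∩ |GA|² = 746]
   → G = (0, 17)

C = (-37/5, -12/5)
E = (-13, -19)
G = (0, 17)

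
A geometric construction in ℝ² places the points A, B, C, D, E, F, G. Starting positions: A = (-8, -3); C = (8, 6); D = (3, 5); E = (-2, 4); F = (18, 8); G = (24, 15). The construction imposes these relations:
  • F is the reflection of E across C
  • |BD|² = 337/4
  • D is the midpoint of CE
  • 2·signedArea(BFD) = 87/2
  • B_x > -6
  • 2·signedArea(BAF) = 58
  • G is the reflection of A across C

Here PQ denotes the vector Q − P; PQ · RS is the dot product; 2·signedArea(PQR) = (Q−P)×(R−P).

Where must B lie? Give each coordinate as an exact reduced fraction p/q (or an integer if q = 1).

B = (-5, 1/2)

1. B_x = -5  [2·signedArea(BAF) = 58 ∩ 2·signedArea(BFD) = 87/2]
2. B_y = 1/2  [2·signedArea(BAF) = 58 ∩ 2·signedArea(BFD) = 87/2]
   → B = (-5, 1/2)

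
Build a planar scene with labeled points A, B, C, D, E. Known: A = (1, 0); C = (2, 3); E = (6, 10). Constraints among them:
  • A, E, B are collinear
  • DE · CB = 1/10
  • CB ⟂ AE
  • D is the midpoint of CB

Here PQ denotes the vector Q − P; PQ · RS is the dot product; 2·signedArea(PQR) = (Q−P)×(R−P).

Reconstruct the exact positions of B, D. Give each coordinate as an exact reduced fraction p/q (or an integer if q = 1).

1. B_x = 12/5  [A, E, B are collinear ∩ CB ⟂ AE]
2. B_y = 14/5  [A, E, B are collinear ∩ CB ⟂ AE]
   → B = (12/5, 14/5)
3. D_x = 11/5  [D is the midpoint of CB]
4. D_y = 29/10  [D is the midpoint of CB]
   → D = (11/5, 29/10)

B = (12/5, 14/5)
D = (11/5, 29/10)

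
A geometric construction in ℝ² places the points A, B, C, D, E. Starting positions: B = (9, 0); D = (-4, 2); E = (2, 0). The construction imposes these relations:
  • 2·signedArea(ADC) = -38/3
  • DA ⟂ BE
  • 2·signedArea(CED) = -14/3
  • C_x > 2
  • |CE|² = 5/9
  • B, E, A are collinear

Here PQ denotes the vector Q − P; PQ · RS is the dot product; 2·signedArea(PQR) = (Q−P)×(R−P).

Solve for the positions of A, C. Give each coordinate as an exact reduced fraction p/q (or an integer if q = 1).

1. A_x = -4  [B, E, A are collinear ∩ DA ⟂ BE]
2. A_y = 0  [B, E, A are collinear ∩ DA ⟂ BE]
   → A = (-4, 0)
3. C_x = 7/3  [2·signedArea(CED) = -14/3 ∩ 2·signedArea(ADC) = -38/3]
4. C_y = 2/3  [2·signedArea(CED) = -14/3 ∩ 2·signedArea(ADC) = -38/3]
   → C = (7/3, 2/3)

A = (-4, 0)
C = (7/3, 2/3)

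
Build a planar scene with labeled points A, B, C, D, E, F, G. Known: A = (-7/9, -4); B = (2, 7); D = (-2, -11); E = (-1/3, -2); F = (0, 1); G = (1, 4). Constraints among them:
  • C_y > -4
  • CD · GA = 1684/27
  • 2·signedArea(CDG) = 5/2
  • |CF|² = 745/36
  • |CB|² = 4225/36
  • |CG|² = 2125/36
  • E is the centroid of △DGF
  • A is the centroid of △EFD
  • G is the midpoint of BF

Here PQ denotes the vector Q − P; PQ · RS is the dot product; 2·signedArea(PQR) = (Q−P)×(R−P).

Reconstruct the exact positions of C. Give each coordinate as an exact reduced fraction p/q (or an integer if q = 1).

C = (-2/3, -7/2)

1. C_x = -2/3  [2·signedArea(CDG) = 5/2 ∩ CD · GA = 1684/27]
2. C_y = -7/2  [2·signedArea(CDG) = 5/2 ∩ CD · GA = 1684/27]
   → C = (-2/3, -7/2)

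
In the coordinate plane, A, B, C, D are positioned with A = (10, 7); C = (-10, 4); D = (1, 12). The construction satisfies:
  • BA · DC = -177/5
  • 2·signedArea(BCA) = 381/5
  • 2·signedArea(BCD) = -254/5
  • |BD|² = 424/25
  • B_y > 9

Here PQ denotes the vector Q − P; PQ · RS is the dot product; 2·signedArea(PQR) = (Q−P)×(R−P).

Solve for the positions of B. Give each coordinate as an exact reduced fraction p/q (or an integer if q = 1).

1. B_x = 23/5  [2·signedArea(BCD) = -254/5 ∩ BA · DC = -177/5]
2. B_y = 10  [2·signedArea(BCD) = -254/5 ∩ BA · DC = -177/5]
   → B = (23/5, 10)

B = (23/5, 10)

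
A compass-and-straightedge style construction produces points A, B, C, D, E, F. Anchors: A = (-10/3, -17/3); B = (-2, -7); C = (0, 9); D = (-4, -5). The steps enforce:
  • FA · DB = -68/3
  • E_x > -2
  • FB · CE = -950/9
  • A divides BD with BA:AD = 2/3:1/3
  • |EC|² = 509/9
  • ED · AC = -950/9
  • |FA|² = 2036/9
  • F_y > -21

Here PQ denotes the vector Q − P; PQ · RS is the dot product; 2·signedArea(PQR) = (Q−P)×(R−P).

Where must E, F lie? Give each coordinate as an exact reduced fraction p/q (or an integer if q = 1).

1. E_x = -5/3  [line -10/3·x + -44/3·y + 170/9 = 0 ∩ |EC|² = 509/9]
2. E_y = 5/3  [line -10/3·x + -44/3·y + 170/9 = 0 ∩ |EC|² = 509/9]
   → E = (-5/3, 5/3)
3. F_x = -20/3  [FA · DB = -68/3 ∩ FB · CE = -950/9]
4. F_y = -61/3  [FA · DB = -68/3 ∩ FB · CE = -950/9]
   → F = (-20/3, -61/3)

E = (-5/3, 5/3)
F = (-20/3, -61/3)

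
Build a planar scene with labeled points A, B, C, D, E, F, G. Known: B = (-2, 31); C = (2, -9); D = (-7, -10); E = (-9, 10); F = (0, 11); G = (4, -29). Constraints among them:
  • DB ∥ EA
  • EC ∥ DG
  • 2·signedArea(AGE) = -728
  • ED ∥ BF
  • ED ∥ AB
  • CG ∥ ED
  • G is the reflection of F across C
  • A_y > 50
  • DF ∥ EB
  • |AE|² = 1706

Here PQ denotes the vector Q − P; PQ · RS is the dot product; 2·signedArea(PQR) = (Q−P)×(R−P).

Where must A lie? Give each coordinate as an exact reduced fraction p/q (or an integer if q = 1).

1. A_x = -4  [ED ∥ AB ∩ DB ∥ EA]
2. A_y = 51  [ED ∥ AB ∩ DB ∥ EA]
   → A = (-4, 51)

A = (-4, 51)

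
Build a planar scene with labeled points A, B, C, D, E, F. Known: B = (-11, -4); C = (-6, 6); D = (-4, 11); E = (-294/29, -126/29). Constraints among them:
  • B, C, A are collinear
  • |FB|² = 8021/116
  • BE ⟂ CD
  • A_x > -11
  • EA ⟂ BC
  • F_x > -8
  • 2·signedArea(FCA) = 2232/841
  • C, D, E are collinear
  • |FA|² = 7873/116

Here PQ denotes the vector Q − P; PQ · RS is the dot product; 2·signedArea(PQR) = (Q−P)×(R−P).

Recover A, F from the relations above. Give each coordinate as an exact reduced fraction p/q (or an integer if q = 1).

A = (-318/29, -114/29)
F = (-205/29, 193/58)

1. A_x = -318/29  [B, C, A are collinear ∩ EA ⟂ BC]
2. A_y = -114/29  [B, C, A are collinear ∩ EA ⟂ BC]
   → A = (-318/29, -114/29)
3. F_x = -205/29  [line 288/29·x + -144/29·y + 72936/841 = 0 ∩ |FB|² = 8021/116]
4. F_y = 193/58  [line 288/29·x + -144/29·y + 72936/841 = 0 ∩ |FB|² = 8021/116]
   → F = (-205/29, 193/58)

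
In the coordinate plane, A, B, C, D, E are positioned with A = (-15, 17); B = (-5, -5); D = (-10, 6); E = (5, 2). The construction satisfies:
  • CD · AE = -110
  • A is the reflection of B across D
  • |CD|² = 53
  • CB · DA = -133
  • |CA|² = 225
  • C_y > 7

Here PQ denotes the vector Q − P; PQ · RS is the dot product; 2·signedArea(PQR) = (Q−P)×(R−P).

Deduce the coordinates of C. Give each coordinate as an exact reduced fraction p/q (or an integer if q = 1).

C = (-3, 8)

1. C_x = -3  [CD · AE = -110 ∩ CB · DA = -133]
2. C_y = 8  [CD · AE = -110 ∩ CB · DA = -133]
   → C = (-3, 8)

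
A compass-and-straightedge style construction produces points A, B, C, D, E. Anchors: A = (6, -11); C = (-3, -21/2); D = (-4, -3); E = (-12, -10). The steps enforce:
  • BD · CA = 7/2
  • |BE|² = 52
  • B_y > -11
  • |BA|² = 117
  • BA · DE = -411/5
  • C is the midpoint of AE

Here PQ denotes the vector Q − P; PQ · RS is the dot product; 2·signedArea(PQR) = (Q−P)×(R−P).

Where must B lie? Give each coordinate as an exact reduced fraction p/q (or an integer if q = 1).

B = (-24/5, -52/5)

1. B_x = -24/5  [BD · CA = 7/2 ∩ BA · DE = -411/5]
2. B_y = -52/5  [BD · CA = 7/2 ∩ BA · DE = -411/5]
   → B = (-24/5, -52/5)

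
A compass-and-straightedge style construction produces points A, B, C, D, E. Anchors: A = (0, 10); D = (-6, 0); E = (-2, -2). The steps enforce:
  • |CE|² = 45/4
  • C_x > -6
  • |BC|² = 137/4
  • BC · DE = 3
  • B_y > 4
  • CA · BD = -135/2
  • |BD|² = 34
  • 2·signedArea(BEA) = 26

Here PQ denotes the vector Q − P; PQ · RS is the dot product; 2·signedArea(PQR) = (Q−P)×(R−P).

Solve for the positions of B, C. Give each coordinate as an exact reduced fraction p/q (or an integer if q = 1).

1. B_x = -3  [line -12·x + 2·y + -46 = 0 ∩ |BD|² = 34]
2. B_y = 5  [line -12·x + 2·y + -46 = 0 ∩ |BD|² = 34]
   → B = (-3, 5)
3. C_x = -5  [CA · BD = -135/2 ∩ BC · DE = 3]
4. C_y = -1/2  [CA · BD = -135/2 ∩ BC · DE = 3]
   → C = (-5, -1/2)

B = (-3, 5)
C = (-5, -1/2)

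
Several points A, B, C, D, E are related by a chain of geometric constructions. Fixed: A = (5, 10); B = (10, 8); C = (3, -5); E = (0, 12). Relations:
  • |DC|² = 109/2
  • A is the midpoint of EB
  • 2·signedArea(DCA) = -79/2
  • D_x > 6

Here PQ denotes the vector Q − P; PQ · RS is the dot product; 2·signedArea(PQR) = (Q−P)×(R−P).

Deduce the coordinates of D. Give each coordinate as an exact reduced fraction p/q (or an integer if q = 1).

1. D_x = 13/2  [line -15·x + 2·y + 189/2 = 0 ∩ |DC|² = 109/2]
2. D_y = 3/2  [line -15·x + 2·y + 189/2 = 0 ∩ |DC|² = 109/2]
   → D = (13/2, 3/2)

D = (13/2, 3/2)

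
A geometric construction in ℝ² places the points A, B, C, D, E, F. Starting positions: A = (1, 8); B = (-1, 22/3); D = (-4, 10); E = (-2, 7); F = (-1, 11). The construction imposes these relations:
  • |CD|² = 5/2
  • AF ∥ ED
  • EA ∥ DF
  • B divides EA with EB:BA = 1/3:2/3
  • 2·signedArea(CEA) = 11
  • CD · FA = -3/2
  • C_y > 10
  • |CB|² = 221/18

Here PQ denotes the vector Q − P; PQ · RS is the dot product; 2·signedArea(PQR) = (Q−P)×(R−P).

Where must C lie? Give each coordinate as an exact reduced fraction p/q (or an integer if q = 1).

1. C_x = -5/2  [CD · FA = -3/2 ∩ 2·signedArea(CEA) = 11]
2. C_y = 21/2  [CD · FA = -3/2 ∩ 2·signedArea(CEA) = 11]
   → C = (-5/2, 21/2)

C = (-5/2, 21/2)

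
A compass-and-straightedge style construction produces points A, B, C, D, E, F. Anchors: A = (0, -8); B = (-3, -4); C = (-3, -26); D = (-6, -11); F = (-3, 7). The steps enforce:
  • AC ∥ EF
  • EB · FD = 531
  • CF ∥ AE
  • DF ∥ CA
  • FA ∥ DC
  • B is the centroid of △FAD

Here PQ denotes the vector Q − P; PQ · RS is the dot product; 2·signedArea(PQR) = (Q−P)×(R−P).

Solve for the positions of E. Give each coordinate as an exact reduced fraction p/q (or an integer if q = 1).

1. E_x = 0  [AC ∥ EF ∩ CF ∥ AE]
2. E_y = 25  [AC ∥ EF ∩ CF ∥ AE]
   → E = (0, 25)

E = (0, 25)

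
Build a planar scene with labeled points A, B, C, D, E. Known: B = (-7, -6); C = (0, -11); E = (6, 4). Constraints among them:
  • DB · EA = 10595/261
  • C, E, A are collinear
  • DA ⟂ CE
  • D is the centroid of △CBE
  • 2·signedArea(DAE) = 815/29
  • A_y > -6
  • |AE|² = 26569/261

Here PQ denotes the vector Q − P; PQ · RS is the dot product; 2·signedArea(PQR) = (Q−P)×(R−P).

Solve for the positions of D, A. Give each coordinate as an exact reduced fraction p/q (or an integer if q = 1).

1. D_x = -1/3  [D is the centroid of △CBE]
2. D_y = -13/3  [D is the centroid of △CBE]
   → D = (-1/3, -13/3)
3. A_x = 196/87  [C, E, A are collinear ∩ DA ⟂ CE]
4. A_y = -467/87  [C, E, A are collinear ∩ DA ⟂ CE]
   → A = (196/87, -467/87)

A = (196/87, -467/87)
D = (-1/3, -13/3)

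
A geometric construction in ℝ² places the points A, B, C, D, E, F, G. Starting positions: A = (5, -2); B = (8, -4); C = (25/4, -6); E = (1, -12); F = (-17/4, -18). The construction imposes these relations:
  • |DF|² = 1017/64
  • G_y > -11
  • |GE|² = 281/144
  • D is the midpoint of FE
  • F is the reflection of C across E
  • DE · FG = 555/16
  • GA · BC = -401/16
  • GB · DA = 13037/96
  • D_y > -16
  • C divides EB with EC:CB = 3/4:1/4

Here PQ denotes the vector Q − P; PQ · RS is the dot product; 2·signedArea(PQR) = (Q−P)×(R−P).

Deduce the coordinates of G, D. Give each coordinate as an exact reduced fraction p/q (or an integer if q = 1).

1. G_x = 7/12  [line 7/4·x + 2·y + 325/16 = 0 ∩ |GE|² = 281/144]
2. G_y = -32/3  [line 7/4·x + 2·y + 325/16 = 0 ∩ |GE|² = 281/144]
   → G = (7/12, -32/3)
3. D_x = -13/8  [GB · DA = 13037/96 ∩ D is the midpoint of FE]
4. D_y = -15  [GB · DA = 13037/96 ∩ D is the midpoint of FE]
   → D = (-13/8, -15)

D = (-13/8, -15)
G = (7/12, -32/3)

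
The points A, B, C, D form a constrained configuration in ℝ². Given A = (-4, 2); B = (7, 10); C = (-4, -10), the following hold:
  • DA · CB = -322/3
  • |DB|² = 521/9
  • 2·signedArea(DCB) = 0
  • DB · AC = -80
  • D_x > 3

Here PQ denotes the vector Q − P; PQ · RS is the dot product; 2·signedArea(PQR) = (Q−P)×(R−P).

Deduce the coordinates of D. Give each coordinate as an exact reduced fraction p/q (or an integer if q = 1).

1. D_x = 10/3  [2·signedArea(DCB) = 0 ∩ DA · CB = -322/3]
2. D_y = 10/3  [2·signedArea(DCB) = 0 ∩ DA · CB = -322/3]
   → D = (10/3, 10/3)

D = (10/3, 10/3)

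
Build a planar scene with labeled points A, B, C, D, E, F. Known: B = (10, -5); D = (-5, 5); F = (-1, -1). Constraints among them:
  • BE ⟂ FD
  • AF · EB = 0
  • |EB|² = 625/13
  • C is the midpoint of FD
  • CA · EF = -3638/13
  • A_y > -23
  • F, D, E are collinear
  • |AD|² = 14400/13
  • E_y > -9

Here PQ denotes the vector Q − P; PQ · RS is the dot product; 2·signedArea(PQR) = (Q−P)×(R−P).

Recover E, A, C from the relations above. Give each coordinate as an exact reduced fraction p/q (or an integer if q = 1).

1. E_x = 55/13  [F, D, E are collinear ∩ BE ⟂ FD]
2. E_y = -115/13  [F, D, E are collinear ∩ BE ⟂ FD]
   → E = (55/13, -115/13)
3. C_x = -3  [C is the midpoint of FD]
4. C_y = 2  [C is the midpoint of FD]
   → C = (-3, 2)
5. A_x = 175/13  [AF · EB = 0 ∩ CA · EF = -3638/13]
6. A_y = -295/13  [AF · EB = 0 ∩ CA · EF = -3638/13]
   → A = (175/13, -295/13)

A = (175/13, -295/13)
C = (-3, 2)
E = (55/13, -115/13)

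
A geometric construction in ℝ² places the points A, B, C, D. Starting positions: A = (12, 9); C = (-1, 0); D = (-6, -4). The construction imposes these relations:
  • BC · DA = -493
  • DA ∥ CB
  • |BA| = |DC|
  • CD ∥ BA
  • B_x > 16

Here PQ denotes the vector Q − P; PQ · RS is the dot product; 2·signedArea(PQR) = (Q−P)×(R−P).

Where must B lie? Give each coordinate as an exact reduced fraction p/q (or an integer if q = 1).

B = (17, 13)

1. B_x = 17  [CD ∥ BA ∩ DA ∥ CB]
2. B_y = 13  [CD ∥ BA ∩ DA ∥ CB]
   → B = (17, 13)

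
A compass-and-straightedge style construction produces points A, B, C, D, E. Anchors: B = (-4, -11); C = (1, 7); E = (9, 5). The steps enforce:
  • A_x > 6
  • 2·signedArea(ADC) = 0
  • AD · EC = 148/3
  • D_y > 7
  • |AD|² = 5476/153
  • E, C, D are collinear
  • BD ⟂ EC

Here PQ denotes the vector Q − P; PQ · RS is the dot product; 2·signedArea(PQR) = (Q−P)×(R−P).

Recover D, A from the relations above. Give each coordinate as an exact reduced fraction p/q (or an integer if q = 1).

1. D_x = 9/17  [E, C, D are collinear ∩ BD ⟂ EC]
2. D_y = 121/17  [E, C, D are collinear ∩ BD ⟂ EC]
   → D = (9/17, 121/17)
3. A_x = 19/3  [2·signedArea(ADC) = 0 ∩ AD · EC = 148/3]
4. A_y = 17/3  [2·signedArea(ADC) = 0 ∩ AD · EC = 148/3]
   → A = (19/3, 17/3)

A = (19/3, 17/3)
D = (9/17, 121/17)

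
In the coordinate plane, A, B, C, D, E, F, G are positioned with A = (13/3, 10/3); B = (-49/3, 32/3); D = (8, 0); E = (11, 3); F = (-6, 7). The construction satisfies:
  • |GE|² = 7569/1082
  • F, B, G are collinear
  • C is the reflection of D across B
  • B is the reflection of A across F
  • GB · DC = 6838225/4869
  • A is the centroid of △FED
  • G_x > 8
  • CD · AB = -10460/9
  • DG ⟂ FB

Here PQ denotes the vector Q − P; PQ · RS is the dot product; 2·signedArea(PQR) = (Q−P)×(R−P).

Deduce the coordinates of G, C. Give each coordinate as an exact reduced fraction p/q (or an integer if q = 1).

1. G_x = 9349/1082  [F, B, G are collinear ∩ DG ⟂ FB]
2. G_y = 1953/1082  [F, B, G are collinear ∩ DG ⟂ FB]
   → G = (9349/1082, 1953/1082)
3. C_x = -122/3  [C is the reflection of D across B]
4. C_y = 64/3  [C is the reflection of D across B]
   → C = (-122/3, 64/3)

C = (-122/3, 64/3)
G = (9349/1082, 1953/1082)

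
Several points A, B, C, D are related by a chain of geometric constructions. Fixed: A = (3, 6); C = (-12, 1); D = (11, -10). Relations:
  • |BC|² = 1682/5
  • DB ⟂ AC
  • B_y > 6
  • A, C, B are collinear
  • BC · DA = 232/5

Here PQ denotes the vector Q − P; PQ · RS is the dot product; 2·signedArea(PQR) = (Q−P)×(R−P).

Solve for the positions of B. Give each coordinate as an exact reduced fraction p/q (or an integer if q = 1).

1. B_x = 27/5  [A, C, B are collinear ∩ DB ⟂ AC]
2. B_y = 34/5  [A, C, B are collinear ∩ DB ⟂ AC]
   → B = (27/5, 34/5)

B = (27/5, 34/5)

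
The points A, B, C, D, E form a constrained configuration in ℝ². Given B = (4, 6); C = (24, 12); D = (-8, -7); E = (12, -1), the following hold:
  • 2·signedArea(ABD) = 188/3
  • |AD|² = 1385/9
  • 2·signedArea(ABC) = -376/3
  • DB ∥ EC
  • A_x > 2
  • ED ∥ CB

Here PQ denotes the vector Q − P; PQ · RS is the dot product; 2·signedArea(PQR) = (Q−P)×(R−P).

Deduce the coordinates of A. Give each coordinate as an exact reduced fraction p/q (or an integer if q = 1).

1. A_x = 8/3  [2·signedArea(ABC) = -376/3 ∩ 2·signedArea(ABD) = 188/3]
2. A_y = -2/3  [2·signedArea(ABC) = -376/3 ∩ 2·signedArea(ABD) = 188/3]
   → A = (8/3, -2/3)

A = (8/3, -2/3)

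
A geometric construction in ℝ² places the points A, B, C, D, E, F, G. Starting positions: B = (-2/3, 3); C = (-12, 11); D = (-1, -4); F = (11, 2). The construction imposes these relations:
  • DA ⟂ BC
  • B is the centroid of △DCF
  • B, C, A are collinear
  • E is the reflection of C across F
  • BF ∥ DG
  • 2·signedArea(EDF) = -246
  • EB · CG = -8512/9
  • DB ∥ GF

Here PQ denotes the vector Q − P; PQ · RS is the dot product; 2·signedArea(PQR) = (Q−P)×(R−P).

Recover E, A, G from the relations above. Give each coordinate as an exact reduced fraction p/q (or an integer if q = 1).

1. E_x = 34  [E is the reflection of C across F]
2. E_y = -7  [E is the reflection of C across F]
   → E = (34, -7)
3. A_x = 1043/433  [B, C, A are collinear ∩ DA ⟂ BC]
4. A_y = 359/433  [B, C, A are collinear ∩ DA ⟂ BC]
   → A = (1043/433, 359/433)
5. G_x = 32/3  [DB ∥ GF ∩ BF ∥ DG]
6. G_y = -5  [DB ∥ GF ∩ BF ∥ DG]
   → G = (32/3, -5)

A = (1043/433, 359/433)
E = (34, -7)
G = (32/3, -5)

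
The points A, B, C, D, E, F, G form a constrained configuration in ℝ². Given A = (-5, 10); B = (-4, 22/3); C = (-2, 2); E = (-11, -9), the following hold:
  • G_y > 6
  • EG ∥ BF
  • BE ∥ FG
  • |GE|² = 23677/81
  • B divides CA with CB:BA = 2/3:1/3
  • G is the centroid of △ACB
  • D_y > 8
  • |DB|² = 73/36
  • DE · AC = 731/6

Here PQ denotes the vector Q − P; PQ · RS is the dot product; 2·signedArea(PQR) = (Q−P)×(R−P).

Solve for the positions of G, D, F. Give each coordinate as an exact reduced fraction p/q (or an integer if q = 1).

1. G_x = -11/3  [G is the centroid of △ACB]
2. G_y = 58/9  [G is the centroid of △ACB]
   → G = (-11/3, 58/9)
3. D_x = -9/2  [line -3·x + 8·y + -497/6 = 0 ∩ |DB|² = 73/36]
4. D_y = 26/3  [line -3·x + 8·y + -497/6 = 0 ∩ |DB|² = 73/36]
   → D = (-9/2, 26/3)
5. F_x = 10/3  [BE ∥ FG ∩ EG ∥ BF]
6. F_y = 205/9  [BE ∥ FG ∩ EG ∥ BF]
   → F = (10/3, 205/9)

D = (-9/2, 26/3)
F = (10/3, 205/9)
G = (-11/3, 58/9)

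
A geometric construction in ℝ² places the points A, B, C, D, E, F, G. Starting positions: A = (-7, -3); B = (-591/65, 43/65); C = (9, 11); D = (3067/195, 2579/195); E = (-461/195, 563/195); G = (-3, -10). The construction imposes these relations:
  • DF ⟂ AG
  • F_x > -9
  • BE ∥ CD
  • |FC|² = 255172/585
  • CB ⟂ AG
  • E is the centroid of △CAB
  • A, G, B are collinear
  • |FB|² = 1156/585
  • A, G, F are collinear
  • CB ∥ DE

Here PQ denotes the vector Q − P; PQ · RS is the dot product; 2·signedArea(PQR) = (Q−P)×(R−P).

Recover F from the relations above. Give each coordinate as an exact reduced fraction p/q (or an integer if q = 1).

1. F_x = -1637/195  [A, G, F are collinear ∩ DF ⟂ AG]
2. F_y = -109/195  [A, G, F are collinear ∩ DF ⟂ AG]
   → F = (-1637/195, -109/195)

F = (-1637/195, -109/195)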